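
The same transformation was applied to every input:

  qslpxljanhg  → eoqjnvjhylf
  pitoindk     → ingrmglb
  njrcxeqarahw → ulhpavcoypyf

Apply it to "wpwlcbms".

qunujazk

The rule is to shift every letter 2 places backward in the alphabet (wrapping around), then move the last character to the front.
Applying both steps to "wpwlcbms": "unujazkq", then "qunujazk".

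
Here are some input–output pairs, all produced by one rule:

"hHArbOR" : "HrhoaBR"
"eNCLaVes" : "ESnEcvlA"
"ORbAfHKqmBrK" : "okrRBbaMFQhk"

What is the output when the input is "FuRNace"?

fEUCrAn

What's happening: flip the case of every letter, then take characters alternately from the front and the back (1st, last, 2nd, 2nd-last, ...).
For "FuRNace", step one produces "fUrnACE"; step two turns that into "fEUCrAn".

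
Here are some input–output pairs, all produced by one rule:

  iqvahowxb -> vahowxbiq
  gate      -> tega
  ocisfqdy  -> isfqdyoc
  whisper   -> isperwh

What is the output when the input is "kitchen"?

tchenki

The transformation: move the first 2 characters to the end (rotate left by 2).
For "kitchen" the result is "tchenki".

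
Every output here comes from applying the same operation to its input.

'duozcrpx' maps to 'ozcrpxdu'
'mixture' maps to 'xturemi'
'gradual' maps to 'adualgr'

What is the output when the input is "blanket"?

anketbl

Rule — move the first 2 characters to the end (rotate left by 2).
"blanket" → "anketbl".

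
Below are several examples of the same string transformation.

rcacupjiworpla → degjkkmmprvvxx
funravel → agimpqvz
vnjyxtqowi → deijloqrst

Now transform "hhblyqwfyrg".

abccglmrttw

The rule is to shift every letter 5 places backward in the alphabet (wrapping around), then sort the characters into alphabetical order.
Working it through for "hhblyqwfyrg": intermediate "ccwgtlratmb", final "abccglmrttw".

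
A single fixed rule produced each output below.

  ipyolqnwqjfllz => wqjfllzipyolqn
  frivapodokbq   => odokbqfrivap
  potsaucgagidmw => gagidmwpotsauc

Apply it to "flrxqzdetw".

zdetwflrxq

Rule — swap the front and back halves of the string.
For "flrxqzdetw" the result is "zdetwflrxq".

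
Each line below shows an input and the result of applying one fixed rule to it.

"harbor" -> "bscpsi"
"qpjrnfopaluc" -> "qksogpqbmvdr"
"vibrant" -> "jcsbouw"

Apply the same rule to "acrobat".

dspcbub

The pattern: shift every letter 1 place forward in the alphabet (wrapping around), then move the first character to the end.
On "acrobat": the first step gives "bdspcbu", and the second then gives "dspcbub".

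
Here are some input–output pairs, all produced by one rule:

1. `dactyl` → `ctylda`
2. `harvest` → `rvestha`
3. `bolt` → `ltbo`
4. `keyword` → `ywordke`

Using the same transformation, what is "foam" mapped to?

amfo

Each output is the input with this applied: move the first 2 characters to the end (rotate left by 2).
"foam" → "amfo".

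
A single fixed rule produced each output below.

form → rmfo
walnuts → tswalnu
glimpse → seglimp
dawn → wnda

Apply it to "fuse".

The rule is to move the last 2 characters to the front (rotate right by 2).
On "fuse" that produces "sefu".

sefu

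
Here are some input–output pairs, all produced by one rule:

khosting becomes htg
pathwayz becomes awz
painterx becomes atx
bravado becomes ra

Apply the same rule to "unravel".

What's happening: keep one character in every 3, starting at position 2 (positions 2nd, 5th, 8th, ...).
"unravel" → "nv".

nv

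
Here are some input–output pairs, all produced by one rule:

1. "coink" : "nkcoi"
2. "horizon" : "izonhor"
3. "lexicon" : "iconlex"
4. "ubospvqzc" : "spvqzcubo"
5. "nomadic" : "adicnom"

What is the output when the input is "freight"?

What's happening: move the first 3 characters to the end (rotate left by 3).
Applying that to "freight" gives "ightfre".

ightfre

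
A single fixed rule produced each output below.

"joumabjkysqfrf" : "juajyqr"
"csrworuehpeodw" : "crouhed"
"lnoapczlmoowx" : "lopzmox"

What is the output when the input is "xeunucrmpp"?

What's happening: keep every other character starting from the first (positions 1st, 3rd, 5th, ...).
Doing the same to "xeunucrmpp": "xuurp".

xuurp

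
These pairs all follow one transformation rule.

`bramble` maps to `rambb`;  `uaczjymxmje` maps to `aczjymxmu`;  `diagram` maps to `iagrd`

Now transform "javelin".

Each output is the input with this applied: delete the last 2 characters, then move the first character to the end.
Working it through for "javelin": intermediate "javel", final "avelj".

avelj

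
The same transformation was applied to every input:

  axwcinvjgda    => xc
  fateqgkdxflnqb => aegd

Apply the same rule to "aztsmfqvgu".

Rule — keep every other character starting from the second (positions 2nd, 4th, 6th, ...), then delete the last 3 characters.
Starting from "aztsmfqvgu": after the first operation, "zsfvu"; after the second, "zs".
(Check on "axwcinvjgda": → "xcnjd" → "xc" ✓)

zs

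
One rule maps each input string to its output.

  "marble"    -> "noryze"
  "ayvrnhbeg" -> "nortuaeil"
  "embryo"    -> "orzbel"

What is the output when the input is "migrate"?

The pattern: sort the characters into alphabetical order, then shift every letter 13 places forward in the alphabet (wrapping around) — i.e. ROT13.
Working it through for "migrate": intermediate "aegimrt", final "nrtvzeg".

nrtvzeg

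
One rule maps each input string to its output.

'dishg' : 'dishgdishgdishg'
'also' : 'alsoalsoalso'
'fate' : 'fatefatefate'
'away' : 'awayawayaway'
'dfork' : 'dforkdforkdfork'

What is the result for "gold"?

goldgoldgold

Looking at the pairs, the operation is to write the whole string 3 times in a row.
On "gold" that produces "goldgoldgold".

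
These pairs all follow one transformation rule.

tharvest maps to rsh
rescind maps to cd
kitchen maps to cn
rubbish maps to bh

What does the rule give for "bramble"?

Rule — move the first 2 characters to the end (rotate left by 2), then keep one character in every 3, starting at position 2 (positions 2nd, 5th, 8th, ...).
Starting from "bramble": after the first operation, "amblebr"; after the second, "me".

me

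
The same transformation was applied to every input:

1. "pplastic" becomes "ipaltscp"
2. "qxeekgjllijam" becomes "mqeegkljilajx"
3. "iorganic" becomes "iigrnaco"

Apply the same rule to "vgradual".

avarudlg

Each output is the input with this applied: swap each adjacent pair of characters (1↔2, 3↔4, ...), then swap the first and last characters.
For "vgradual", step one produces "gvarudla"; step two turns that into "avarudlg".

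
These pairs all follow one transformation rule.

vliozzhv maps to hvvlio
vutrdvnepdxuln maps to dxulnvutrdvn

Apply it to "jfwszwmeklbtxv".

lbtxvjfwszwm

The rule is to swap the front and back halves of the string, then delete the first 2 characters.
For "jfwszwmeklbtxv" the result is "lbtxvjfwszwm".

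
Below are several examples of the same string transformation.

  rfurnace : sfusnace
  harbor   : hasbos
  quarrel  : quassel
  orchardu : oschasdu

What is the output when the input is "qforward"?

The rule is to replace every "r" with "s".
"qforward" → "qfoswasd".

qfoswasd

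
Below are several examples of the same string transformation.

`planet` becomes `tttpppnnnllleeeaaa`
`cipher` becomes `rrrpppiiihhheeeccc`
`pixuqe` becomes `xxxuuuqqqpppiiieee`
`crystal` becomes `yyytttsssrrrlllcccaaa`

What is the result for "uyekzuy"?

In each case the input is transformed by: repeat every character 3 times, then sort the characters into reverse alphabetical order.
On "uyekzuy": the first step gives "uuuyyyeeekkkzzzuuuyyy", and the second then gives "zzzyyyyyyuuuuuukkkeee".
(Check on "planet": → "ppplllaaannneeettt" → "tttpppnnnllleeeaaa" ✓)

zzzyyyyyyuuuuuukkkeee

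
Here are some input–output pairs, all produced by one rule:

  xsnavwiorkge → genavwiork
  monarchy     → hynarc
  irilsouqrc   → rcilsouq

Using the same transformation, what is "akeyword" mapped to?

rdeywo

In each case the input is transformed by: delete the first 2 characters, then move the last 2 characters to the front (rotate right by 2).
On "akeyword": the first step gives "eyword", and the second then gives "rdeywo".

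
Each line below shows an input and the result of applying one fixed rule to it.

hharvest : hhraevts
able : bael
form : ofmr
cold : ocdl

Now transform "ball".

Each output is the input with this applied: swap each adjacent pair of characters (1↔2, 3↔4, ...).
Applying that to "ball" gives "abll".

abll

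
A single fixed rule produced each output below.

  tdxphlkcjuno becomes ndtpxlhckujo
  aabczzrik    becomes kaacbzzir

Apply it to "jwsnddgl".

gwjnsddl

In each case the input is transformed by: swap each adjacent pair of characters (1↔2, 3↔4, ...), then move the last character to the front.
Applying both steps to "jwsnddgl": "wjnsddlg", then "gwjnsddl".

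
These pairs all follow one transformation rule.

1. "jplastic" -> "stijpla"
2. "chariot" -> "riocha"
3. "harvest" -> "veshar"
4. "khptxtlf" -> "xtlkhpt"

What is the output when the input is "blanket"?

nkebla

Looking at the pairs, the operation is to delete the last character, then move the last 3 characters to the front (rotate right by 3).
Applying both steps to "blanket": "blanke", then "nkebla".
(Check on "jplastic": → "jplasti" → "stijpla" ✓)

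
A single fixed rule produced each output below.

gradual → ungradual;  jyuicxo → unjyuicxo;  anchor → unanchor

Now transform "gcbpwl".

The transformation: prepend "un".
Doing the same to "gcbpwl": "ungcbpwl".

ungcbpwl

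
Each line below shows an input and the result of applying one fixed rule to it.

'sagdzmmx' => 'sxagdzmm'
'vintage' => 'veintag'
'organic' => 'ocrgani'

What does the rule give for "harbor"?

Looking at the pairs, the operation is to swap the first and last characters, then move the last character to the front.
Working it through for "harbor": intermediate "rarboh", final "hrarbo".

hrarbo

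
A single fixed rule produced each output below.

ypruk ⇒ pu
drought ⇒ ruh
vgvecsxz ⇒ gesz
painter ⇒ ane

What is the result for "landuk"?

adk

The pattern: keep every other character starting from the second (positions 2nd, 4th, 6th, ...).
"landuk" → "adk".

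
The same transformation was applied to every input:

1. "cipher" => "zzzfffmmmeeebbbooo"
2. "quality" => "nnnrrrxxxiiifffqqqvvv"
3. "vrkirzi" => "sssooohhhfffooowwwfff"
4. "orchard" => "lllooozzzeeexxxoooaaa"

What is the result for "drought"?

aaaooolllrrrdddeeeqqq

The rule is to shift every letter 3 places backward in the alphabet (wrapping around), then repeat every character 3 times.
Working it through for "drought": intermediate "aolrdeq", final "aaaooolllrrrdddeeeqqq".
(Check on "vrkirzi": → "sohfowf" → "sssooohhhfffooowwwfff" ✓)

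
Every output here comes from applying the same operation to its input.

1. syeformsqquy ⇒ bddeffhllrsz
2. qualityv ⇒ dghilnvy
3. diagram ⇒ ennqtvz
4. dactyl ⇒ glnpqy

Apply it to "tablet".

ggnory

Rule — shift every letter 13 places forward in the alphabet (wrapping around) — i.e. ROT13, then sort the characters into alphabetical order.
Starting from "tablet": after the first operation, "gnoyrg"; after the second, "ggnory".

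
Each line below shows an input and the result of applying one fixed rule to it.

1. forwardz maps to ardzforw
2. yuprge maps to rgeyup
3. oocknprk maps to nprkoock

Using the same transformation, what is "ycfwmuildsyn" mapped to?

ildsynycfwmu

What's happening: swap the front and back halves of the string.
So "ycfwmuildsyn" becomes "ildsynycfwmu".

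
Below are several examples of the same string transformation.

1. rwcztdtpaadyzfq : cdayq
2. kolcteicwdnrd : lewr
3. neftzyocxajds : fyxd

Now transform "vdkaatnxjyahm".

ktjh

The pattern: keep one character in every 3, starting at position 3 (positions 3rd, 6th, 9th, ...).
"vdkaatnxjyahm" → "ktjh".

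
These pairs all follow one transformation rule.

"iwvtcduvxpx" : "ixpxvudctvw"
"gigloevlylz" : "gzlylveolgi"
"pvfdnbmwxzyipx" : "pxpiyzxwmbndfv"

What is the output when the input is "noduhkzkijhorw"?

nwrohjikzkhudo

Looking at the pairs, the operation is to move the first character to the end, then reverse the string.
Working it through for "noduhkzkijhorw": intermediate "oduhkzkijhorwn", final "nwrohjikzkhudo".
(Check on "iwvtcduvxpx": → "wvtcduvxpxi" → "ixpxvudctvw" ✓)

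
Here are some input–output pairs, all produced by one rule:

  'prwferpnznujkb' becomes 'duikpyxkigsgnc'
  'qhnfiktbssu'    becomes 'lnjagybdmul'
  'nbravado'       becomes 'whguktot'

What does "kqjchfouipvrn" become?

The pattern: move the last 2 characters to the front (rotate right by 2), then shift every letter 7 places backward in the alphabet (wrapping around).
Doing the same to "kqjchfouipvrn": "kgdjcvayhnbio".
(Check on "nbravado": → "donbrava" → "whguktot" ✓)

kgdjcvayhnbio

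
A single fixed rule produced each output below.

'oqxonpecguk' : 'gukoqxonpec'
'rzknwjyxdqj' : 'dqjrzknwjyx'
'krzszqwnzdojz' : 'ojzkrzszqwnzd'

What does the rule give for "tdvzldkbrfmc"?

fmctdvzldkbr

Each output is the input with this applied: move the last 3 characters to the front (rotate right by 3).
"tdvzldkbrfmc" → "fmctdvzldkbr".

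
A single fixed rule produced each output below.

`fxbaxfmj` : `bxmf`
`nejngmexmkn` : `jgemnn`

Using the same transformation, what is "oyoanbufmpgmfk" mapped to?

The rule is to keep every other character starting from the first (positions 1st, 3rd, 5th, ...), then move the first character to the end.
Working it through for "oyoanbufmpgmfk": intermediate "oonumgf", final "onumgfo".

onumgfo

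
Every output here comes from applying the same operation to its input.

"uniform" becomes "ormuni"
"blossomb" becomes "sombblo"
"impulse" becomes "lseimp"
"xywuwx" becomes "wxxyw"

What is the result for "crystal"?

The rule is to move the first 3 characters to the end (rotate left by 3), then delete the first character.
Starting from "crystal": after the first operation, "stalcry"; after the second, "talcry".
(Check on "blossomb": → "ssombblo" → "sombblo" ✓)

talcry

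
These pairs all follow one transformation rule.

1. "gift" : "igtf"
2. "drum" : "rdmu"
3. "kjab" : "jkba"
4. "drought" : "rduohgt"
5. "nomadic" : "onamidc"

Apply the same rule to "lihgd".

The pattern: swap each adjacent pair of characters (1↔2, 3↔4, ...).
Applying that to "lihgd" gives "ilghd".

ilghd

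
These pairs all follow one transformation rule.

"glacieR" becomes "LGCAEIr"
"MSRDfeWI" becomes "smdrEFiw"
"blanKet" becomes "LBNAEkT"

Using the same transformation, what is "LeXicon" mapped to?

ElIxOCN

In each case the input is transformed by: swap each adjacent pair of characters (1↔2, 3↔4, ...), then flip the case of every letter.
On "LeXicon": the first step gives "eLiXocn", and the second then gives "ElIxOCN".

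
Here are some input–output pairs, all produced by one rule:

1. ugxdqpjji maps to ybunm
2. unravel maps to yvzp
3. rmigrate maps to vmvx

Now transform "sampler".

Looking at the pairs, the operation is to shift every letter 4 places forward in the alphabet (wrapping around), then keep every other character starting from the first (positions 1st, 3rd, 5th, ...).
On "sampler" that produces "wqpv".
(Check on "ugxdqpjji": → "ykbhutnnm" → "ybunm" ✓)

wqpv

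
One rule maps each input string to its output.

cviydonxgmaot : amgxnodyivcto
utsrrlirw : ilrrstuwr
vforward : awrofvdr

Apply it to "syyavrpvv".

prvayysvv

What's happening: move the last 2 characters to the front (rotate right by 2), then reverse the string.
On "syyavrpvv": the first step gives "vvsyyavrp", and the second then gives "prvayysvv".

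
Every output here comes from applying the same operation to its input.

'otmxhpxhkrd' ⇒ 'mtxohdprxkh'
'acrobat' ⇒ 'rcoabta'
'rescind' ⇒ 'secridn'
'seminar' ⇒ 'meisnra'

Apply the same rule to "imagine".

The transformation: move the first 2 characters to the end (rotate left by 2), then take characters alternately from the front and the back (1st, last, 2nd, 2nd-last, ...).
"imagine" → "agineim" → "amgiien".

amgiien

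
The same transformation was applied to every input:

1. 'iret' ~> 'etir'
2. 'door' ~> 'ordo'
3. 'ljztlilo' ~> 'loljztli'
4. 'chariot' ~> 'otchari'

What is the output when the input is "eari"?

The transformation: move the last 2 characters to the front (rotate right by 2).
Doing the same to "eari": "riea".

riea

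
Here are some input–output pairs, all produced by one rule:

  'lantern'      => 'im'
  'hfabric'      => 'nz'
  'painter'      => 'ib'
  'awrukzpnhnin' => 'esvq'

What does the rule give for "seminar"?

mv

In each case the input is transformed by: keep one character in every 3, starting at position 2 (positions 2nd, 5th, 8th, ...), then shift every letter 8 places forward in the alphabet (wrapping around).
Applying both steps to "seminar": "en", then "mv".
(Check on "painter": → "at" → "ib" ✓)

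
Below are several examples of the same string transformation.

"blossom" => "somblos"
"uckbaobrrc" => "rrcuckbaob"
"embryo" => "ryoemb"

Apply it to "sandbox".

boxsand

Rule — move the last 3 characters to the front (rotate right by 3).
On "sandbox" that produces "boxsand".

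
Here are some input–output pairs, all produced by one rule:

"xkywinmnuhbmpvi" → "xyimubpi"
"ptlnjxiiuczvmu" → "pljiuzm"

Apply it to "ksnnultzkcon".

knutko

The pattern: keep every other character starting from the first (positions 1st, 3rd, 5th, ...).
Applying that to "ksnnultzkcon" gives "knutko".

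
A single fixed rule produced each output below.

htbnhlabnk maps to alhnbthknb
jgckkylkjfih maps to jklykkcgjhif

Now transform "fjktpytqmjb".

qtyptkjfbjm

Each output is the input with this applied: move the last 3 characters to the front (rotate right by 3), then reverse the string.
So "fjktpytqmjb" becomes "qtyptkjfbjm".
(Check on "htbnhlabnk": → "bnkhtbnhla" → "alhnbthknb" ✓)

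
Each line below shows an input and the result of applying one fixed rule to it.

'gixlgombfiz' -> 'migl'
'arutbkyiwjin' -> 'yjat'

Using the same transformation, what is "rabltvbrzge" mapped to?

bgrl

The pattern: keep one character in every 3, starting at position 1 (positions 1st, 4th, 7th, ...), then swap the front and back halves of the string.
Starting from "rabltvbrzge": after the first operation, "rlbg"; after the second, "bgrl".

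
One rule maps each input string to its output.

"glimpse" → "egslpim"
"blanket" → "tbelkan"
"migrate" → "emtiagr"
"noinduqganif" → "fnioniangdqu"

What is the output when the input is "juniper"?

In each case the input is transformed by: reverse the string, then take characters alternately from the front and the back (1st, last, 2nd, 2nd-last, ...).
For "juniper", step one produces "repinuj"; step two turns that into "rjeupni".

rjeupni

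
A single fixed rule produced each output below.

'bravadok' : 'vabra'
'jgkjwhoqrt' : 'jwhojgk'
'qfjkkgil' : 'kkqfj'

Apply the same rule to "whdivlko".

Each output is the input with this applied: delete the last 3 characters, then move the first 3 characters to the end (rotate left by 3).
Doing the same to "whdivlko": "ivwhd".

ivwhd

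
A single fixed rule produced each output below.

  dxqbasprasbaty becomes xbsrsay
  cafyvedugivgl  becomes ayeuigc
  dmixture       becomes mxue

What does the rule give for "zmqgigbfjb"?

mggfb

Looking at the pairs, the operation is to move the first character to the end, then keep every other character starting from the first (positions 1st, 3rd, 5th, ...).
Starting from "zmqgigbfjb": after the first operation, "mqgigbfjbz"; after the second, "mggfb".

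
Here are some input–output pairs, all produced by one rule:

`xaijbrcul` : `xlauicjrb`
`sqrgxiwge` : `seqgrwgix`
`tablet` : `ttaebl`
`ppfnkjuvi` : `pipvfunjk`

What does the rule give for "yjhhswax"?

yxjahwhs

In each case the input is transformed by: take characters alternately from the front and the back (1st, last, 2nd, 2nd-last, ...).
"yjhhswax" → "yxjahwhs".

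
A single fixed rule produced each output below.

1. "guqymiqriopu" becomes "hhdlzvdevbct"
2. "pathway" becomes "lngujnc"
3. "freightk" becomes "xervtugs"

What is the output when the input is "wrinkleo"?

bevaxyrj

The rule is to shift every letter 13 places forward in the alphabet (wrapping around) — i.e. ROT13, then swap the first and last characters.
Applying both steps to "wrinkleo": "jevaxyrb", then "bevaxyrj".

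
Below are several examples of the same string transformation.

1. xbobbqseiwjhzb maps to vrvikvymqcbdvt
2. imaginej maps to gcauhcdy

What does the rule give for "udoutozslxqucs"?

Looking at the pairs, the operation is to swap each adjacent pair of characters (1↔2, 3↔4, ...), then shift every letter 6 places backward in the alphabet (wrapping around).
For "udoutozslxqucs", step one produces "duuootszxluqsc"; step two turns that into "xooiinmtrfokmw".
(Check on "imaginej": → "miganije" → "gcauhcdy" ✓)

xooiinmtrfokmw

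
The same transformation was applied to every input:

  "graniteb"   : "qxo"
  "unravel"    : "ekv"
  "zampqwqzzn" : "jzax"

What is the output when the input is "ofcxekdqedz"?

What's happening: keep one character in every 3, starting at position 1 (positions 1st, 4th, 7th, ...), then shift every letter 10 places forward in the alphabet (wrapping around).
"ofcxekdqedz" → "oxdd" → "yhnn".

yhnn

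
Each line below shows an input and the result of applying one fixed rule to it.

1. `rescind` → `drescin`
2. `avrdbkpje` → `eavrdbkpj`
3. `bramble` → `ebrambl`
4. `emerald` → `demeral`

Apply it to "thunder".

In each case the input is transformed by: move the last character to the front.
Applying that to "thunder" gives "rthunde".

rthunde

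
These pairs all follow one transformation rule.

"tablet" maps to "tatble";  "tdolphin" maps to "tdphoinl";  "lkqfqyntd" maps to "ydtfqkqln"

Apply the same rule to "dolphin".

The rule is to sort the characters into reverse alphabetical order, then take characters alternately from the front and the back (1st, last, 2nd, 2nd-last, ...).
On "dolphin": the first step gives "ponlihd", and the second then gives "pdohnil".

pdohnil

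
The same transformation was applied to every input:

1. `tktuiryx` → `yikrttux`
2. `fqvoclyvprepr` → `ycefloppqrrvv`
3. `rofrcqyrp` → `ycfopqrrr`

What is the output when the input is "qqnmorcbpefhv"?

In each case the input is transformed by: sort the characters into alphabetical order, then move the last character to the front.
Applying both steps to "qqnmorcbpefhv": "bcefhmnopqqrv", then "vbcefhmnopqqr".

vbcefhmnopqqr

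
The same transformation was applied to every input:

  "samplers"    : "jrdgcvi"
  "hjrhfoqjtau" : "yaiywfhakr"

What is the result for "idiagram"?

zuzrxir

The rule is to shift every letter 9 places backward in the alphabet (wrapping around), then delete the last character.
Doing the same to "idiagram": "zuzrxir".
(Check on "samplers": → "jrdgcvij" → "jrdgcvi" ✓)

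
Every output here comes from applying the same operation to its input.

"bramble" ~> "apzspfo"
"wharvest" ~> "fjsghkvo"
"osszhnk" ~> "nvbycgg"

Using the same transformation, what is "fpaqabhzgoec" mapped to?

The rule is to shift every letter 12 places backward in the alphabet (wrapping around), then move the first 3 characters to the end (rotate left by 3).
So "fpaqabhzgoec" becomes "eopvnucsqtdo".

eopvnucsqtdo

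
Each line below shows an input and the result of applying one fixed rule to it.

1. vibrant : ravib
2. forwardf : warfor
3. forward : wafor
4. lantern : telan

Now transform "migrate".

ramig

In each case the input is transformed by: delete the last 2 characters, then move the first 3 characters to the end (rotate left by 3).
"migrate" → "ramig".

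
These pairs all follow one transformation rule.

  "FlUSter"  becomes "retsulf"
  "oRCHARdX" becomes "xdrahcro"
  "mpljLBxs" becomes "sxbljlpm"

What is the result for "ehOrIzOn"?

nozirohe

Looking at the pairs, the operation is to reverse the string, then convert every letter to lowercase.
For "ehOrIzOn", step one produces "nOzIrOhe"; step two turns that into "nozirohe".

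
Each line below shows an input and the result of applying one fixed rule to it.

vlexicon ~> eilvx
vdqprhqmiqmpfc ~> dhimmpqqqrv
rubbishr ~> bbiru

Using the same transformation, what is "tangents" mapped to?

Rule — delete the last 3 characters, then sort the characters into alphabetical order.
For "tangents", step one produces "tange"; step two turns that into "aegnt".

aegnt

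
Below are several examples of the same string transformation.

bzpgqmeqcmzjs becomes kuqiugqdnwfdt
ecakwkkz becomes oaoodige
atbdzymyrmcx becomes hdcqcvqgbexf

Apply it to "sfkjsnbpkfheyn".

nwrftojlicrwjo

Rule — shift every letter 4 places forward in the alphabet (wrapping around), then move the first 3 characters to the end (rotate left by 3).
Applying both steps to "sfkjsnbpkfheyn": "wjonwrftojlicr", then "nwrftojlicrwjo".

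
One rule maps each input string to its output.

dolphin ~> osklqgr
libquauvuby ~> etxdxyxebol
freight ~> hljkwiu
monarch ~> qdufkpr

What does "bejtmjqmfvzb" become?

mwpmtpiyceeh

Each output is the input with this applied: move the first 2 characters to the end (rotate left by 2), then shift every letter 3 places forward in the alphabet (wrapping around).
Starting from "bejtmjqmfvzb": after the first operation, "jtmjqmfvzbbe"; after the second, "mwpmtpiyceeh".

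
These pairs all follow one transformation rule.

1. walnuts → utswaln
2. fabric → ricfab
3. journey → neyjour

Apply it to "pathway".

In each case the input is transformed by: move the last 3 characters to the front (rotate right by 3).
On "pathway" that produces "waypath".

waypath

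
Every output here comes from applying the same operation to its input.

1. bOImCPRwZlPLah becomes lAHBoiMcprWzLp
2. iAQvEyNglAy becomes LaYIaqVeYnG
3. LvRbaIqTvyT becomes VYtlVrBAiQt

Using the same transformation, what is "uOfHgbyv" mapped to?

The rule is to flip the case of every letter, then move the last 3 characters to the front (rotate right by 3).
On "uOfHgbyv": the first step gives "UoFhGBYV", and the second then gives "BYVUoFhG".

BYVUoFhG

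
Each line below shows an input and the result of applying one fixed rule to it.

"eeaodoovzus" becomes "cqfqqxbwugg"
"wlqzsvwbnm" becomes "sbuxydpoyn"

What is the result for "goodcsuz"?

The transformation: move the first 2 characters to the end (rotate left by 2), then shift every letter 2 places forward in the alphabet (wrapping around).
"goodcsuz" → "odcsuzgo" → "qfeuwbiq".
(Check on "wlqzsvwbnm": → "qzsvwbnmwl" → "sbuxydpoyn" ✓)

qfeuwbiq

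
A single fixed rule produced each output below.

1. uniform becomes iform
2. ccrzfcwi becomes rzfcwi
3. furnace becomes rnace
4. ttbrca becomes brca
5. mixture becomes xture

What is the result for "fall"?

ll

What's happening: delete the first 2 characters.
"fall" → "ll".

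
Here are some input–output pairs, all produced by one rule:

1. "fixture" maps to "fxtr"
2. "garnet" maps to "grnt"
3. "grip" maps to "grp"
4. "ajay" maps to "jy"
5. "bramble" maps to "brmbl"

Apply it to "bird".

What's happening: remove every vowel.
Doing the same to "bird": "brd".

brd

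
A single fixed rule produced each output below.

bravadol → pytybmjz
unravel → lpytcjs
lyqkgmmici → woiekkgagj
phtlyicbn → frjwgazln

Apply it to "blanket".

jylicrz

Rule — move the first character to the end, then shift every letter 2 places backward in the alphabet (wrapping around).
Doing the same to "blanket": "jylicrz".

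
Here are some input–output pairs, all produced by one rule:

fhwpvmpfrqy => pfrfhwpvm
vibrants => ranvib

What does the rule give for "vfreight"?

eigvfr

The pattern: delete the last 2 characters, then move the last 3 characters to the front (rotate right by 3).
On "vfreight": the first step gives "vfreig", and the second then gives "eigvfr".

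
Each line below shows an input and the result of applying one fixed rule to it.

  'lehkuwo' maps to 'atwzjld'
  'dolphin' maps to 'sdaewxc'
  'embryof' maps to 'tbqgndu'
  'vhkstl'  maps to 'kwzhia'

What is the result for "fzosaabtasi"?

uodhppqiphx

Each output is the input with this applied: shift every letter 11 places backward in the alphabet (wrapping around).
On "fzosaabtasi" that produces "uodhppqiphx".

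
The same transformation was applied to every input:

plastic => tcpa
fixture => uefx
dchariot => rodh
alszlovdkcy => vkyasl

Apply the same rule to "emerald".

What's happening: keep every other character starting from the first (positions 1st, 3rd, 5th, ...), then swap the front and back halves of the string.
For "emerald", step one produces "eead"; step two turns that into "adee".

adee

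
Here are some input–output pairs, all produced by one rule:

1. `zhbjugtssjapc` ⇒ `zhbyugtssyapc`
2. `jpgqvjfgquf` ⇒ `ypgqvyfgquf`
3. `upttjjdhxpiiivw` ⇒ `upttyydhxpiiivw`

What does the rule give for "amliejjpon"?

Rule — replace every "j" with "y".
For "amliejjpon" the result is "amlieyypon".

amlieyypon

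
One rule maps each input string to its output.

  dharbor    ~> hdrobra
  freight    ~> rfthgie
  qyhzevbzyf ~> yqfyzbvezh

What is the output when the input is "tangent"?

attnegn

Rule — move the first 2 characters to the end (rotate left by 2), then reverse the string.
"tangent" → "ngentta" → "attnegn".
(Check on "freight": → "eightfr" → "rfthgie" ✓)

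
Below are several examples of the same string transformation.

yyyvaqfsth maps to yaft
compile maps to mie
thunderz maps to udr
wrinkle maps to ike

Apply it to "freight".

egt

The transformation: delete the first 2 characters, then keep every other character starting from the first (positions 1st, 3rd, 5th, ...).
For "freight", step one produces "eight"; step two turns that into "egt".
(Check on "thunderz": → "underz" → "udr" ✓)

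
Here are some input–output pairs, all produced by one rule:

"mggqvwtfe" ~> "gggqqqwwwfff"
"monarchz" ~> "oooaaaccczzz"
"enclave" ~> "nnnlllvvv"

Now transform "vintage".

iiitttggg

The rule is to keep every other character starting from the second (positions 2nd, 4th, 6th, ...), then repeat every character 3 times.
On "vintage": the first step gives "itg", and the second then gives "iiitttggg".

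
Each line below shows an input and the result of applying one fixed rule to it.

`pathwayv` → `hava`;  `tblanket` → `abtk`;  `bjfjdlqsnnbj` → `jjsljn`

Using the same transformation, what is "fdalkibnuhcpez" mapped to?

ldniphz

The transformation: keep every other character starting from the second (positions 2nd, 4th, 6th, ...), then swap each adjacent pair of characters (1↔2, 3↔4, ...).
For "fdalkibnuhcpez", step one produces "dlinhpz"; step two turns that into "ldniphz".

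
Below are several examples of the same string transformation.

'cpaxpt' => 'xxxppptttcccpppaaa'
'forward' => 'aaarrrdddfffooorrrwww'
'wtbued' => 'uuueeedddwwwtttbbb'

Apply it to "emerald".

aaallldddeeemmmeeerrr

The transformation: move the last 3 characters to the front (rotate right by 3), then repeat every character 3 times.
Doing the same to "emerald": "aaallldddeeemmmeeerrr".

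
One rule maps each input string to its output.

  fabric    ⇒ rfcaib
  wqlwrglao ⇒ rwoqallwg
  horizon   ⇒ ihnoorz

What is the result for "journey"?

The pattern: take characters alternately from the front and the back (1st, last, 2nd, 2nd-last, ...), then move the last character to the front.
"journey" → "rjyoeun".

rjyoeun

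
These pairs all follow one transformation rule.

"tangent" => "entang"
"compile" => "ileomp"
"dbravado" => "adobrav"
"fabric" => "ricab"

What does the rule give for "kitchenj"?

enjitch

What's happening: delete the first character, then move the last 3 characters to the front (rotate right by 3).
Working it through for "kitchenj": intermediate "itchenj", final "enjitch".
(Check on "fabric": → "abric" → "ricab" ✓)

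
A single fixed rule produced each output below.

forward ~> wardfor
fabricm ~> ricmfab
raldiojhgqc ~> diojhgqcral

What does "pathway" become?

hwaypat

In each case the input is transformed by: move the first 3 characters to the end (rotate left by 3).
Doing the same to "pathway": "hwaypat".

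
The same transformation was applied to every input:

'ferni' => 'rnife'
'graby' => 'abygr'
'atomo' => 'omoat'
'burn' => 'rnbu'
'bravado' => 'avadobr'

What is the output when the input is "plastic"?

The transformation: move the first 2 characters to the end (rotate left by 2).
So "plastic" becomes "asticpl".

asticpl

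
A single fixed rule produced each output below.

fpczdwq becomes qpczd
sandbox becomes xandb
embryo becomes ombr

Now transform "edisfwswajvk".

Each output is the input with this applied: swap the first and last characters, then delete the last 2 characters.
On "edisfwswajvk": the first step gives "kdisfwswajve", and the second then gives "kdisfwswaj".

kdisfwswaj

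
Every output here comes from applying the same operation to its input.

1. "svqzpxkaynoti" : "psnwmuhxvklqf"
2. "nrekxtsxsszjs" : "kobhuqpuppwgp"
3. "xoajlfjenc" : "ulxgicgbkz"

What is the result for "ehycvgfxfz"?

bevzsdcucw

The rule is to shift every letter 3 places backward in the alphabet (wrapping around).
So "ehycvgfxfz" becomes "bevzsdcucw".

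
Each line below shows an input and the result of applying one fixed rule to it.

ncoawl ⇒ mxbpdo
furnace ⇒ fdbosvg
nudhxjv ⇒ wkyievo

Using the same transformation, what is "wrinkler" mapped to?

The transformation: reverse the string, then shift every letter 1 place forward in the alphabet (wrapping around).
Working it through for "wrinkler": intermediate "relknirw", final "sfmlojsx".
(Check on "nudhxjv": → "vjxhdun" → "wkyievo" ✓)

sfmlojsx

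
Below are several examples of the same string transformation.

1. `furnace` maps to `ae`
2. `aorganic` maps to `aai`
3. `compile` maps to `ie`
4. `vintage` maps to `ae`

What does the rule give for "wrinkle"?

What's happening: keep every other character starting from the first (positions 1st, 3rd, 5th, ...), then keep only the vowels.
For "wrinkle", step one produces "wike"; step two turns that into "ie".

ie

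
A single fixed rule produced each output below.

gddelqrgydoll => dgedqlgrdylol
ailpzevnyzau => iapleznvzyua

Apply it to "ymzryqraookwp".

Each output is the input with this applied: swap each adjacent pair of characters (1↔2, 3↔4, ...).
On "ymzryqraookwp" that produces "myrzqyaroowkp".

myrzqyaroowkp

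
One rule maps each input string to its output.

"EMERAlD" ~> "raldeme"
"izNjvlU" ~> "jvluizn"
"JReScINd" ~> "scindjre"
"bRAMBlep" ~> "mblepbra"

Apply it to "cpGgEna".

Rule — move the first 3 characters to the end (rotate left by 3), then convert every letter to lowercase.
For "cpGgEna", step one produces "gEnacpG"; step two turns that into "genacpg".
(Check on "bRAMBlep": → "MBlepbRA" → "mblepbra" ✓)

genacpg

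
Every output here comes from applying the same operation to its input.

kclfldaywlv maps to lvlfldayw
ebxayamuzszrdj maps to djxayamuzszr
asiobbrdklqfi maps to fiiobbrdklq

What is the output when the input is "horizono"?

What's happening: delete the first 2 characters, then move the last 2 characters to the front (rotate right by 2).
Applying both steps to "horizono": "rizono", then "norizo".

norizo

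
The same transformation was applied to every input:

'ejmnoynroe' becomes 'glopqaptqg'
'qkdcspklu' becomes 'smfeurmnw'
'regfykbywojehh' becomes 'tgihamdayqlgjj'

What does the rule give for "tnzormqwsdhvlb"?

vpbqtosyufjxnd

Looking at the pairs, the operation is to shift every letter 2 places forward in the alphabet (wrapping around).
Applying that to "tnzormqwsdhvlb" gives "vpbqtosyufjxnd".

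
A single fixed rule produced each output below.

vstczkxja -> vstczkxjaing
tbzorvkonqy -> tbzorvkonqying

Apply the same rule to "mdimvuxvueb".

mdimvuxvuebing

What's happening: append "ing".
"mdimvuxvueb" → "mdimvuxvuebing".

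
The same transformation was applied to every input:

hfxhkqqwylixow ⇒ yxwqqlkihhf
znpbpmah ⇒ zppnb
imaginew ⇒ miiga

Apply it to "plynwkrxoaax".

Looking at the pairs, the operation is to delete the last 3 characters, then sort the characters into reverse alphabetical order.
Starting from "plynwkrxoaax": after the first operation, "plynwkrxo"; after the second, "yxwrponlk".

yxwrponlk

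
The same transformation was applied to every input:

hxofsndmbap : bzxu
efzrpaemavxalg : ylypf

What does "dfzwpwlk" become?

The transformation: keep one character in every 3, starting at position 1 (positions 1st, 4th, 7th, ...), then shift every letter 6 places backward in the alphabet (wrapping around).
"dfzwpwlk" → "dwl" → "xqf".

xqf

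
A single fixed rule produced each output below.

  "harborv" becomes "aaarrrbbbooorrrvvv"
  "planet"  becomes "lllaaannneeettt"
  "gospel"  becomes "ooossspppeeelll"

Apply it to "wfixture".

The rule is to delete the first character, then repeat every character 3 times.
Doing the same to "wfixture": "fffiiixxxtttuuurrreee".

fffiiixxxtttuuurrreee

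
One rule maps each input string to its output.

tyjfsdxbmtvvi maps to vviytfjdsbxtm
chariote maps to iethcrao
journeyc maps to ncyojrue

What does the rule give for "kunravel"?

In each case the input is transformed by: swap each adjacent pair of characters (1↔2, 3↔4, ...), then move the last 3 characters to the front (rotate right by 3).
Applying both steps to "kunravel": "ukrnvale", then "aleukrnv".

aleukrnv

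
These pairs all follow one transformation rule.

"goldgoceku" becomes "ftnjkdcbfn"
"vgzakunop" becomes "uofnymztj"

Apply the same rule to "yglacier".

xqfdkhzb

In each case the input is transformed by: shift every letter 1 place backward in the alphabet (wrapping around), then take characters alternately from the front and the back (1st, last, 2nd, 2nd-last, ...).
Applying that to "yglacier" gives "xqfdkhzb".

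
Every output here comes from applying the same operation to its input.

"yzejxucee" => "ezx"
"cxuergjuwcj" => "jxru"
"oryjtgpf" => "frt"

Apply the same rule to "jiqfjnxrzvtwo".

tijr

The transformation: keep one character in every 3, starting at position 2 (positions 2nd, 5th, 8th, ...), then move the last character to the front.
For "jiqfjnxrzvtwo" the result is "tijr".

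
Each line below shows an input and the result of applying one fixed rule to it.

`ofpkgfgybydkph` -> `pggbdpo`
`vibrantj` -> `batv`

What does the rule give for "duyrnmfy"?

What's happening: move the first 2 characters to the end (rotate left by 2), then keep every other character starting from the first (positions 1st, 3rd, 5th, ...).
"duyrnmfy" → "ynfd".

ynfd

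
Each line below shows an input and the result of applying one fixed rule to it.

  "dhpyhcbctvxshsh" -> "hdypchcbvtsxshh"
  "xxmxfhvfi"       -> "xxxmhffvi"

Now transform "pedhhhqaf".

In each case the input is transformed by: swap each adjacent pair of characters (1↔2, 3↔4, ...).
Applying that to "pedhhhqaf" gives "ephdhhaqf".

ephdhhaqf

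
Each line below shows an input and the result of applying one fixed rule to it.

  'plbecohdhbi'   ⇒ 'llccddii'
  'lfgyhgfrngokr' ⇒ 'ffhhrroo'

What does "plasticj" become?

llttjj

In each case the input is transformed by: keep one character in every 3, starting at position 2 (positions 2nd, 5th, 8th, ...), then double every character.
On "plasticj": the first step gives "ltj", and the second then gives "llttjj".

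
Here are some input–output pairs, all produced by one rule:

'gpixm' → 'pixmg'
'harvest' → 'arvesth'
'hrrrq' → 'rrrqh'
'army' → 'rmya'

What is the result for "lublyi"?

ublyil

In each case the input is transformed by: move the first character to the end.
So "lublyi" becomes "ublyil".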